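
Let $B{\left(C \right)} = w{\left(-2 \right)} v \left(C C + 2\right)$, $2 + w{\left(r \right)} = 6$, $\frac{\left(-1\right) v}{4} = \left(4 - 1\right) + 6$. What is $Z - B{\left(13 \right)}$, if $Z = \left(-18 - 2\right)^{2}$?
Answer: $25024$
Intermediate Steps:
$v = -36$ ($v = - 4 \left(\left(4 - 1\right) + 6\right) = - 4 \left(3 + 6\right) = \left(-4\right) 9 = -36$)
$w{\left(r \right)} = 4$ ($w{\left(r \right)} = -2 + 6 = 4$)
$B{\left(C \right)} = -288 - 144 C^{2}$ ($B{\left(C \right)} = 4 \left(-36\right) \left(C C + 2\right) = - 144 \left(C^{2} + 2\right) = - 144 \left(2 + C^{2}\right) = -288 - 144 C^{2}$)
$Z = 400$ ($Z = \left(-20\right)^{2} = 400$)
$Z - B{\left(13 \right)} = 400 - \left(-288 - 144 \cdot 13^{2}\right) = 400 - \left(-288 - 24336\right) = 400 - -24624 = 400 + 24624 = 25024$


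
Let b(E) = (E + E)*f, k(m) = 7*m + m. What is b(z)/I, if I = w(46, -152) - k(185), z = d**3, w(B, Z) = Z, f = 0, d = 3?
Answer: 0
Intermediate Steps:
k(m) = 8*m
z = 27 (z = 3**3 = 27)
I = -1632 (I = -152 - 8*185 = -152 - 1*1480 = -152 - 1480 = -1632)
b(E) = 0 (b(E) = (E + E)*0 = (2*E)*0 = 0)
b(z)/I = 0/(-1632) = 0*(-1/1632) = 0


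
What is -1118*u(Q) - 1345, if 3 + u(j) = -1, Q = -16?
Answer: 3127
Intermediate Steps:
u(j) = -4 (u(j) = -3 - 1 = -4)
-1118*u(Q) - 1345 = -1118*(-4) - 1345 = 4472 - 1345 = 3127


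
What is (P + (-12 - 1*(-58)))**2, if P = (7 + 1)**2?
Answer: 12100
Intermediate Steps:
P = 64 (P = 8**2 = 64)
(P + (-12 - 1*(-58)))**2 = (64 + (-12 - 1*(-58)))**2 = (64 + (-12 + 58))**2 = (64 + 46)**2 = 110**2 = 12100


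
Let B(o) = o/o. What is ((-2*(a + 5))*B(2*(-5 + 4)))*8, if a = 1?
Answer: -96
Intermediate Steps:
B(o) = 1
((-2*(a + 5))*B(2*(-5 + 4)))*8 = (-2*(1 + 5)*1)*8 = (-2*6*1)*8 = -12*1*8 = -12*8 = -96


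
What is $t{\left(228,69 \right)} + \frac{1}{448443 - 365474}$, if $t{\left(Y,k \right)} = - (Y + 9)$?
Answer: $- \frac{19663652}{82969} \approx -237.0$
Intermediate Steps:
$t{\left(Y,k \right)} = -9 - Y$ ($t{\left(Y,k \right)} = - (9 + Y) = -9 - Y$)
$t{\left(228,69 \right)} + \frac{1}{448443 - 365474} = \left(-9 - 228\right) + \frac{1}{448443 - 365474} = \left(-9 - 228\right) + \frac{1}{82969} = -237 + \frac{1}{82969} = - \frac{19663652}{82969}$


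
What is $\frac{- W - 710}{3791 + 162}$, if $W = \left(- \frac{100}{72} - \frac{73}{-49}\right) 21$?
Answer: $- \frac{29909}{166026} \approx -0.18015$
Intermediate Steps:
$W = \frac{89}{42}$ ($W = \left(\left(-100\right) \frac{1}{72} - - \frac{73}{49}\right) 21 = \left(- \frac{25}{18} + \frac{73}{49}\right) 21 = \frac{89}{882} \cdot 21 = \frac{89}{42} \approx 2.119$)
$\frac{- W - 710}{3791 + 162} = \frac{\left(-1\right) \frac{89}{42} - 710}{3791 + 162} = \frac{- \frac{89}{42} - 710}{3953} = \left(- \frac{89}{42} - 710\right) \frac{1}{3953} = \left(- \frac{29909}{42}\right) \frac{1}{3953} = - \frac{29909}{166026}$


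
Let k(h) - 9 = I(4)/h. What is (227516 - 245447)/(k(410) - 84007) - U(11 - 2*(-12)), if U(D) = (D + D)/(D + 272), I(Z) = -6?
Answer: -76884025/5286415051 ≈ -0.014544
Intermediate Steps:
k(h) = 9 - 6/h
U(D) = 2*D/(272 + D) (U(D) = (2*D)/(272 + D) = 2*D/(272 + D))
(227516 - 245447)/(k(410) - 84007) - U(11 - 2*(-12)) = (227516 - 245447)/((9 - 6/410) - 84007) - 2*(11 - 2*(-12))/(272 + (11 - 2*(-12))) = -17931/((9 - 6*1/410) - 84007) - 2*(11 + 24)/(272 + (11 + 24)) = -17931/((9 - 3/205) - 84007) - 2*35/(272 + 35) = -17931/(1842/205 - 84007) - 2*35/307 = -17931/(-17219593/205) - 2*35/307 = -17931*(-205/17219593) - 1*70/307 = 3675855/17219593 - 70/307 = -76884025/5286415051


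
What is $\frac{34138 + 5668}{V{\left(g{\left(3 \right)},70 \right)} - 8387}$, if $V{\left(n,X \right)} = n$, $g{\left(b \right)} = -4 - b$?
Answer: $- \frac{19903}{4197} \approx -4.7422$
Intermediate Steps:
$\frac{34138 + 5668}{V{\left(g{\left(3 \right)},70 \right)} - 8387} = \frac{34138 + 5668}{\left(-4 - 3\right) - 8387} = \frac{39806}{\left(-4 - 3\right) - 8387} = \frac{39806}{-7 - 8387} = \frac{39806}{-8394} = 39806 \left(- \frac{1}{8394}\right) = - \frac{19903}{4197}$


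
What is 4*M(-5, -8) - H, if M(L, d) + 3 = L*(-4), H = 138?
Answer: -70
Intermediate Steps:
M(L, d) = -3 - 4*L (M(L, d) = -3 + L*(-4) = -3 - 4*L)
4*M(-5, -8) - H = 4*(-3 - 4*(-5)) - 1*138 = 4*(-3 + 20) - 138 = 4*17 - 138 = 68 - 138 = -70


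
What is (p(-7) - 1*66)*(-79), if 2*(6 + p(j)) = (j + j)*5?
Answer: 8453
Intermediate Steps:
p(j) = -6 + 5*j (p(j) = -6 + ((j + j)*5)/2 = -6 + ((2*j)*5)/2 = -6 + (10*j)/2 = -6 + 5*j)
(p(-7) - 1*66)*(-79) = ((-6 + 5*(-7)) - 1*66)*(-79) = ((-6 - 35) - 66)*(-79) = (-41 - 66)*(-79) = -107*(-79) = 8453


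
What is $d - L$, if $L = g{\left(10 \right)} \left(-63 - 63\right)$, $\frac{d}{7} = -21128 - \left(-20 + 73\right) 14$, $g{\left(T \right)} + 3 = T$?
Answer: $-152208$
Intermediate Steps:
$g{\left(T \right)} = -3 + T$
$d = -153090$ ($d = 7 \left(-21128 - \left(-20 + 73\right) 14\right) = 7 \left(-21128 - 53 \cdot 14\right) = 7 \left(-21128 - 742\right) = 7 \left(-21870\right) = -153090$)
$L = -882$ ($L = \left(-3 + 10\right) \left(-63 - 63\right) = 7 \left(-126\right) = -882$)
$d - L = -153090 - -882 = -153090 + 882 = -152208$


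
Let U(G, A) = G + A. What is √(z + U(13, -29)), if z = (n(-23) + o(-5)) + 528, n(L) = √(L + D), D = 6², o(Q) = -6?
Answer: √(506 + √13) ≈ 22.574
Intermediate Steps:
U(G, A) = A + G
D = 36
n(L) = √(36 + L) (n(L) = √(L + 36) = √(36 + L))
z = 522 + √13 (z = (√(36 - 23) - 6) + 528 = (√13 - 6) + 528 = (-6 + √13) + 528 = 522 + √13 ≈ 525.61)
√(z + U(13, -29)) = √((522 + √13) + (-29 + 13)) = √((522 + √13) - 16) = √(506 + √13)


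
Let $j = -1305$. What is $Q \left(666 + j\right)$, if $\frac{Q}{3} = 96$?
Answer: $-184032$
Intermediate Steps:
$Q = 288$ ($Q = 3 \cdot 96 = 288$)
$Q \left(666 + j\right) = 288 \left(666 - 1305\right) = 288 \left(-639\right) = -184032$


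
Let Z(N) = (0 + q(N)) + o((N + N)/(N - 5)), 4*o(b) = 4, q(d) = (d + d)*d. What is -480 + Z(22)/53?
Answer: -24471/53 ≈ -461.72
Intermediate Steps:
q(d) = 2*d² (q(d) = (2*d)*d = 2*d²)
o(b) = 1 (o(b) = (¼)*4 = 1)
Z(N) = 1 + 2*N² (Z(N) = (0 + 2*N²) + 1 = 2*N² + 1 = 1 + 2*N²)
-480 + Z(22)/53 = -480 + (1 + 2*22²)/53 = -480 + (1 + 2*484)*(1/53) = -480 + (1 + 968)*(1/53) = -480 + 969*(1/53) = -480 + 969/53 = -24471/53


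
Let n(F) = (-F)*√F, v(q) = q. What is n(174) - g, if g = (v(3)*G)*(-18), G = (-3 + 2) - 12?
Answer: -702 - 174*√174 ≈ -2997.2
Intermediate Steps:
G = -13 (G = -1 - 12 = -13)
n(F) = -F^(3/2)
g = 702 (g = (3*(-13))*(-18) = -39*(-18) = 702)
n(174) - g = -174^(3/2) - 1*702 = -174*√174 - 702 = -702 - 174*√174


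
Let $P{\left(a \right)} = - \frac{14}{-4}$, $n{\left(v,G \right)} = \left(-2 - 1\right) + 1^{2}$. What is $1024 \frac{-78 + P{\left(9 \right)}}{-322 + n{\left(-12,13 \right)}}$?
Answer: $\frac{19072}{81} \approx 235.46$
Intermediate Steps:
$n{\left(v,G \right)} = -2$ ($n{\left(v,G \right)} = -3 + 1 = -2$)
$P{\left(a \right)} = \frac{7}{2}$ ($P{\left(a \right)} = \left(-14\right) \left(- \frac{1}{4}\right) = \frac{7}{2}$)
$1024 \frac{-78 + P{\left(9 \right)}}{-322 + n{\left(-12,13 \right)}} = 1024 \frac{-78 + \frac{7}{2}}{-322 - 2} = 1024 \left(- \frac{149}{2 \left(-324\right)}\right) = 1024 \left(\left(- \frac{149}{2}\right) \left(- \frac{1}{324}\right)\right) = 1024 \cdot \frac{149}{648} = \frac{19072}{81}$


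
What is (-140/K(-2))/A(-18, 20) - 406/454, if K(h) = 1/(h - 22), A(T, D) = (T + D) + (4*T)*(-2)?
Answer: 366541/16571 ≈ 22.119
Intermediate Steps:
A(T, D) = D - 7*T (A(T, D) = (D + T) - 8*T = D - 7*T)
K(h) = 1/(-22 + h)
(-140/K(-2))/A(-18, 20) - 406/454 = (-140/(1/(-22 - 2)))/(20 - 7*(-18)) - 406/454 = (-140/(1/(-24)))/(20 + 126) - 406*1/454 = -140/(-1/24)/146 - 203/227 = -140*(-24)*(1/146) - 203/227 = 3360*(1/146) - 203/227 = 1680/73 - 203/227 = 366541/16571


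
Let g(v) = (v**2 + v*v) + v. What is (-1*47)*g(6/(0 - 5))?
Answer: -1974/25 ≈ -78.960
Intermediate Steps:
g(v) = v + 2*v**2 (g(v) = (v**2 + v**2) + v = 2*v**2 + v = v + 2*v**2)
(-1*47)*g(6/(0 - 5)) = (-1*47)*((6/(0 - 5))*(1 + 2*(6/(0 - 5)))) = -47*6/(-5)*(1 + 2*(6/(-5))) = -47*6*(-1/5)*(1 + 2*(6*(-1/5))) = -(-282)*(1 + 2*(-6/5))/5 = -(-282)*(1 - 12/5)/5 = -(-282)*(-7)/(5*5) = -47*42/25 = -1974/25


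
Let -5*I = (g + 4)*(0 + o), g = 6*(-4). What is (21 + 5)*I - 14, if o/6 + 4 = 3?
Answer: -638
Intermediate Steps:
o = -6 (o = -24 + 6*3 = -24 + 18 = -6)
g = -24
I = -24 (I = -(-24 + 4)*(0 - 6)/5 = -(-4)*(-6) = -⅕*120 = -24)
(21 + 5)*I - 14 = (21 + 5)*(-24) - 14 = 26*(-24) - 14 = -624 - 14 = -638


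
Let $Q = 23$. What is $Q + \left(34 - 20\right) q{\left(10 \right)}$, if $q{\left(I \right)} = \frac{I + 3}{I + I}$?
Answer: $\frac{321}{10} \approx 32.1$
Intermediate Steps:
$q{\left(I \right)} = \frac{3 + I}{2 I}$
$Q + \left(34 - 20\right) q{\left(10 \right)} = 23 + \left(34 - 20\right) \frac{3 + 10}{2 \cdot 10} = 23 + 14 \cdot \frac{1}{2} \cdot \frac{1}{10} \cdot 13 = 23 + 14 \cdot \frac{13}{20} = 23 + \frac{91}{10} = \frac{321}{10}$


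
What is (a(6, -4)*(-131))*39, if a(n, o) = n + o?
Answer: -10218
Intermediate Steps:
(a(6, -4)*(-131))*39 = ((6 - 4)*(-131))*39 = (2*(-131))*39 = -262*39 = -10218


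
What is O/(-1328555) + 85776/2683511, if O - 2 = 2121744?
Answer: -5579770596526/3565191956605 ≈ -1.5651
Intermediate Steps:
O = 2121746 (O = 2 + 2121744 = 2121746)
O/(-1328555) + 85776/2683511 = 2121746/(-1328555) + 85776/2683511 = 2121746*(-1/1328555) + 85776*(1/2683511) = -2121746/1328555 + 85776/2683511 = -5579770596526/3565191956605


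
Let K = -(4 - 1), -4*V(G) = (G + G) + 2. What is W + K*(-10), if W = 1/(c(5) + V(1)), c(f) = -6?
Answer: 209/7 ≈ 29.857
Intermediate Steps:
V(G) = -½ - G/2 (V(G) = -((G + G) + 2)/4 = -(2*G + 2)/4 = -(2 + 2*G)/4 = -½ - G/2)
K = -3 (K = -1*3 = -3)
W = -⅐ (W = 1/(-6 + (-½ - ½*1)) = 1/(-6 + (-½ - ½)) = 1/(-6 - 1) = 1/(-7) = -⅐ ≈ -0.14286)
W + K*(-10) = -⅐ - 3*(-10) = -⅐ + 30 = 209/7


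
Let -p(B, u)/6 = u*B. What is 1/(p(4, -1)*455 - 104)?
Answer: 1/10816 ≈ 9.2456e-5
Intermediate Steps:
p(B, u) = -6*B*u (p(B, u) = -6*u*B = -6*B*u)
1/(p(4, -1)*455 - 104) = 1/(-6*4*(-1)*455 - 104) = 1/(24*455 - 104) = 1/(10920 - 104) = 1/10816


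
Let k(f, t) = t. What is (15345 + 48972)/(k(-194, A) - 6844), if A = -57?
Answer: -64317/6901 ≈ -9.3199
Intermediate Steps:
(15345 + 48972)/(k(-194, A) - 6844) = (15345 + 48972)/(-57 - 6844) = 64317/(-6901) = 64317*(-1/6901) = -64317/6901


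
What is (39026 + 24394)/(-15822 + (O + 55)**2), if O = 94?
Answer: 63420/6379 ≈ 9.9420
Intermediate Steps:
(39026 + 24394)/(-15822 + (O + 55)**2) = (39026 + 24394)/(-15822 + (94 + 55)**2) = 63420/(-15822 + 149**2) = 63420/(-15822 + 22201) = 63420/6379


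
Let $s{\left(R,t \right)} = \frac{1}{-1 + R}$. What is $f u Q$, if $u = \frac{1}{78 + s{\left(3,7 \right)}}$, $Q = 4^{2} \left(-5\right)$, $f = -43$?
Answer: $\frac{6880}{157} \approx 43.822$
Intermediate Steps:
$Q = -80$ ($Q = 16 \left(-5\right) = -80$)
$u = \frac{2}{157}$ ($u = \frac{1}{78 + \frac{1}{-1 + 3}} = \frac{1}{78 + \frac{1}{2}} = \frac{1}{\frac{157}{2}} = \frac{2}{157} \approx 0.012739$)
$f u Q = \left(-43\right) \frac{2}{157} \left(-80\right) = \left(- \frac{86}{157}\right) \left(-80\right) = \frac{6880}{157}$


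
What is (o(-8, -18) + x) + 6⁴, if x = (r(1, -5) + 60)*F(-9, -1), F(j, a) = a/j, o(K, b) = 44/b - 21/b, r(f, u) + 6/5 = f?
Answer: 39041/30 ≈ 1301.4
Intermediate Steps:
r(f, u) = -6/5 + f
o(K, b) = 23/b
x = 299/45 (x = ((-6/5 + 1) + 60)*(-1/(-9)) = (-⅕ + 60)*(-1*(-⅑)) = (299/5)*(⅑) = 299/45 ≈ 6.6444)
(o(-8, -18) + x) + 6⁴ = (23/(-18) + 299/45) + 6⁴ = (23*(-1/18) + 299/45) + 1296 = (-23/18 + 299/45) + 1296 = 161/30 + 1296 = 39041/30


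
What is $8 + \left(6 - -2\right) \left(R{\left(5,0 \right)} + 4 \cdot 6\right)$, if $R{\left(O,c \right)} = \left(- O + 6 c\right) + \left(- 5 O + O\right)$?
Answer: $0$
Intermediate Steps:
$R{\left(O,c \right)} = - 5 O + 6 c$ ($R{\left(O,c \right)} = \left(- O + 6 c\right) - 4 O = - 5 O + 6 c$)
$8 + \left(6 - -2\right) \left(R{\left(5,0 \right)} + 4 \cdot 6\right) = 8 + \left(6 - -2\right) \left(\left(\left(-5\right) 5 + 6 \cdot 0\right) + 4 \cdot 6\right) = 8 + \left(6 + 2\right) \left(\left(-25 + 0\right) + 24\right) = 8 + 8 \left(-25 + 24\right) = 8 + 8 \left(-1\right) = 8 - 8 = 0$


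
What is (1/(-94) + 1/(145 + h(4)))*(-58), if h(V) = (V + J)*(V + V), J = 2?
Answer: 2871/9071 ≈ 0.31650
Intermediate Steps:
h(V) = 2*V*(2 + V) (h(V) = (V + 2)*(V + V) = (2 + V)*(2*V) = 2*V*(2 + V))
(1/(-94) + 1/(145 + h(4)))*(-58) = (1/(-94) + 1/(145 + 2*4*(2 + 4)))*(-58) = (-1/94 + 1/(145 + 2*4*6))*(-58) = (-1/94 + 1/(145 + 48))*(-58) = (-1/94 + 1/193)*(-58) = -99/18142*(-58) = 2871/9071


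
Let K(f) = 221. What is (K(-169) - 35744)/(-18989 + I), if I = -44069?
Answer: 35523/63058 ≈ 0.56334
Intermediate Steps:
(K(-169) - 35744)/(-18989 + I) = (221 - 35744)/(-18989 - 44069) = -35523/(-63058) = -35523*(-1/63058) = 35523/63058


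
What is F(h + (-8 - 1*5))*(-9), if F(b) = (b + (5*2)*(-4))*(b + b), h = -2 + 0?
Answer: -14850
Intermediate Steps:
h = -2
F(b) = 2*b*(-40 + b) (F(b) = (b + 10*(-4))*(2*b) = (b - 40)*(2*b) = (-40 + b)*(2*b) = 2*b*(-40 + b))
F(h + (-8 - 1*5))*(-9) = (2*(-2 + (-8 - 1*5))*(-40 + (-2 + (-8 - 1*5))))*(-9) = (2*(-2 + (-8 - 5))*(-40 + (-2 + (-8 - 5))))*(-9) = (2*(-2 - 13)*(-40 + (-2 - 13)))*(-9) = (2*(-15)*(-40 - 15))*(-9) = (2*(-15)*(-55))*(-9) = 1650*(-9) = -14850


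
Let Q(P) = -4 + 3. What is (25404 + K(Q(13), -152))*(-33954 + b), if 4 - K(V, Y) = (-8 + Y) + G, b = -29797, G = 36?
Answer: -1627690532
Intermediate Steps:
Q(P) = -1
K(V, Y) = -24 - Y (K(V, Y) = 4 - ((-8 + Y) + 36) = 4 - (28 + Y) = 4 + (-28 - Y) = -24 - Y)
(25404 + K(Q(13), -152))*(-33954 + b) = (25404 + (-24 - 1*(-152)))*(-33954 - 29797) = (25404 + (-24 + 152))*(-63751) = (25404 + 128)*(-63751) = 25532*(-63751) = -1627690532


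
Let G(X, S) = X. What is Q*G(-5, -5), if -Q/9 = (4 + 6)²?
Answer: 4500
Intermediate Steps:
Q = -900 (Q = -9*(4 + 6)² = -9*10² = -9*100 = -900)
Q*G(-5, -5) = -900*(-5) = 4500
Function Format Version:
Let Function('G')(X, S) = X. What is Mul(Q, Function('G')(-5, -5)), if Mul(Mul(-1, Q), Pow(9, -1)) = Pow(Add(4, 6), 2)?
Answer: 4500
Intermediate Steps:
Q = -900 (Q = Mul(-9, Pow(Add(4, 6), 2)) = Mul(-9, Pow(10, 2)) = Mul(-9, 100) = -900)
Mul(Q, Function('G')(-5, -5)) = Mul(-900, -5) = 4500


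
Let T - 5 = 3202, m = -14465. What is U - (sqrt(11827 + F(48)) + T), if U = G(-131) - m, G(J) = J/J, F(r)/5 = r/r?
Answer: 11259 - 2*sqrt(2958) ≈ 11150.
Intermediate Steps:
F(r) = 5 (F(r) = 5*(r/r) = 5*1 = 5)
G(J) = 1
T = 3207 (T = 5 + 3202 = 3207)
U = 14466 (U = 1 - 1*(-14465) = 1 + 14465 = 14466)
U - (sqrt(11827 + F(48)) + T) = 14466 - (sqrt(11827 + 5) + 3207) = 14466 - (sqrt(11832) + 3207) = 14466 - (2*sqrt(2958) + 3207) = 14466 - (3207 + 2*sqrt(2958)) = 14466 + (-3207 - 2*sqrt(2958)) = 11259 - 2*sqrt(2958)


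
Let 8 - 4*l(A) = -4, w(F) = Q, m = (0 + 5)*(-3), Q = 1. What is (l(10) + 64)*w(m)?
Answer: 67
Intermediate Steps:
m = -15 (m = 5*(-3) = -15)
w(F) = 1
l(A) = 3 (l(A) = 2 - ¼*(-4) = 2 + 1 = 3)
(l(10) + 64)*w(m) = (3 + 64)*1 = 67*1 = 67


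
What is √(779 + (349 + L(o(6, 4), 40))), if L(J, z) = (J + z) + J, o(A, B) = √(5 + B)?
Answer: √1174 ≈ 34.264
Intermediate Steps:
L(J, z) = z + 2*J
√(779 + (349 + L(o(6, 4), 40))) = √(779 + (349 + (40 + 2*√(5 + 4)))) = √(779 + (349 + (40 + 2*√9))) = √(779 + (349 + (40 + 2*3))) = √(779 + (349 + (40 + 6))) = √(779 + (349 + 46)) = √(779 + 395) = √1174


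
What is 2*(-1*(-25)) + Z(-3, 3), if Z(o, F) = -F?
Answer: 47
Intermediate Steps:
2*(-1*(-25)) + Z(-3, 3) = 2*(-1*(-25)) - 1*3 = 2*25 - 3 = 50 - 3 = 47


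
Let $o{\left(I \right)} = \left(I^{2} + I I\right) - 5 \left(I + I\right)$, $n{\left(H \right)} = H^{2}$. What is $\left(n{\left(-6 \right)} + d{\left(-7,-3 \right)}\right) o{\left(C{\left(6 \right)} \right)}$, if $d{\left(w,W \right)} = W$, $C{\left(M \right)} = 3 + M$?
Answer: $2376$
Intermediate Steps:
$o{\left(I \right)} = - 10 I + 2 I^{2}$ ($o{\left(I \right)} = \left(I^{2} + I^{2}\right) - 5 \cdot 2 I = 2 I^{2} - 10 I = - 10 I + 2 I^{2}$)
$\left(n{\left(-6 \right)} + d{\left(-7,-3 \right)}\right) o{\left(C{\left(6 \right)} \right)} = \left(\left(-6\right)^{2} - 3\right) 2 \left(3 + 6\right) \left(-5 + \left(3 + 6\right)\right) = \left(36 - 3\right) 2 \cdot 9 \left(-5 + 9\right) = 33 \cdot 2 \cdot 9 \cdot 4 = 33 \cdot 72 = 2376$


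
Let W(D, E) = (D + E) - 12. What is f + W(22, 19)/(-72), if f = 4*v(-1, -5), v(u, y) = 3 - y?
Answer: 2275/72 ≈ 31.597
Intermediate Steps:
W(D, E) = -12 + D + E
f = 32 (f = 4*(3 - 1*(-5)) = 4*(3 + 5) = 4*8 = 32)
f + W(22, 19)/(-72) = 32 + (-12 + 22 + 19)/(-72) = 32 - 1/72*29 = 32 - 29/72 = 2275/72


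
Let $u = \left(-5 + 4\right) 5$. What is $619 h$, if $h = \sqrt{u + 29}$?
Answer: $1238 \sqrt{6} \approx 3032.5$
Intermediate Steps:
$u = -5$ ($u = \left(-1\right) 5 = -5$)
$h = 2 \sqrt{6}$ ($h = \sqrt{-5 + 29} = \sqrt{24} = 2 \sqrt{6} \approx 4.899$)
$619 h = 619 \cdot 2 \sqrt{6} = 1238 \sqrt{6}$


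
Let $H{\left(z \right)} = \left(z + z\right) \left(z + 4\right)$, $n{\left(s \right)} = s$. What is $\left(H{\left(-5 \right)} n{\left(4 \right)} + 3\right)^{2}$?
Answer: $1849$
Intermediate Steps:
$H{\left(z \right)} = 2 z \left(4 + z\right)$
$\left(H{\left(-5 \right)} n{\left(4 \right)} + 3\right)^{2} = \left(2 \left(-5\right) \left(4 - 5\right) 4 + 3\right)^{2} = \left(2 \left(-5\right) \left(-1\right) 4 + 3\right)^{2} = \left(10 \cdot 4 + 3\right)^{2} = \left(40 + 3\right)^{2} = 43^{2} = 1849$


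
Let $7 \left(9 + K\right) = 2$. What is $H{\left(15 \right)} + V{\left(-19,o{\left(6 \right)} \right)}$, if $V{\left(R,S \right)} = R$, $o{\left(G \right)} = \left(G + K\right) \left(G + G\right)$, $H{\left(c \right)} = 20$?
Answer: $1$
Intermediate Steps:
$K = - \frac{61}{7}$ ($K = -9 + \frac{1}{7} \cdot 2 = -9 + \frac{2}{7} = - \frac{61}{7} \approx -8.7143$)
$o{\left(G \right)} = 2 G \left(- \frac{61}{7} + G\right)$ ($o{\left(G \right)} = \left(G - \frac{61}{7}\right) \left(G + G\right) = \left(- \frac{61}{7} + G\right) 2 G = 2 G \left(- \frac{61}{7} + G\right)$)
$H{\left(15 \right)} + V{\left(-19,o{\left(6 \right)} \right)} = 20 - 19 = 1$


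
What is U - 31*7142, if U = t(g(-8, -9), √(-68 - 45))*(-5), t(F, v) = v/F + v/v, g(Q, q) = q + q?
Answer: -221407 + 5*I*√113/18 ≈ -2.2141e+5 + 2.9528*I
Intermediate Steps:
g(Q, q) = 2*q
t(F, v) = 1 + v/F (t(F, v) = v/F + 1 = 1 + v/F)
U = -5 + 5*I*√113/18 (U = ((2*(-9) + √(-68 - 45))/((2*(-9))))*(-5) = ((-18 + √(-113))/(-18))*(-5) = -(-18 + I*√113)/18*(-5) = (1 - I*√113/18)*(-5) = -5 + 5*I*√113/18 ≈ -5.0 + 2.9528*I)
U - 31*7142 = (-5 + 5*I*√113/18) - 31*7142 = (-5 + 5*I*√113/18) - 1*221402 = (-5 + 5*I*√113/18) - 221402 = -221407 + 5*I*√113/18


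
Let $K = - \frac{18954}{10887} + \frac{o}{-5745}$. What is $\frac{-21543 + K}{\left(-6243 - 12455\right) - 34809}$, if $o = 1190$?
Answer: $\frac{89836422587}{223109261547} \approx 0.40266$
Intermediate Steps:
$K = - \frac{8123084}{4169721}$ ($K = - \frac{18954}{10887} + \frac{1190}{-5745} = \left(-18954\right) \frac{1}{10887} + 1190 \left(- \frac{1}{5745}\right) = - \frac{6318}{3629} - \frac{238}{1149} = - \frac{8123084}{4169721} \approx -1.9481$)
$\frac{-21543 + K}{\left(-6243 - 12455\right) - 34809} = \frac{-21543 - \frac{8123084}{4169721}}{\left(-6243 - 12455\right) - 34809} = - \frac{89836422587}{4169721 \left(-18698 - 34809\right)} = - \frac{89836422587}{4169721 \left(-53507\right)} = \left(- \frac{89836422587}{4169721}\right) \left(- \frac{1}{53507}\right) = \frac{89836422587}{223109261547}$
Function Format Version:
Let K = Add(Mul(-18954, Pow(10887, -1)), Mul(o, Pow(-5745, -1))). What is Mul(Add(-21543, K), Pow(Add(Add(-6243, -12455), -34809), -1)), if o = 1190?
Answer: Rational(89836422587, 223109261547) ≈ 0.40266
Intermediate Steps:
K = Rational(-8123084, 4169721) (K = Add(Mul(-18954, Pow(10887, -1)), Mul(1190, Pow(-5745, -1))) = Add(Mul(-18954, Rational(1, 10887)), Mul(1190, Rational(-1, 5745))) = Add(Rational(-6318, 3629), Rational(-238, 1149)) = Rational(-8123084, 4169721) ≈ -1.9481)
Mul(Add(-21543, K), Pow(Add(Add(-6243, -12455), -34809), -1)) = Mul(Add(-21543, Rational(-8123084, 4169721)), Pow(Add(Add(-6243, -12455), -34809), -1)) = Mul(Rational(-89836422587, 4169721), Pow(Add(-18698, -34809), -1)) = Mul(Rational(-89836422587, 4169721), Pow(-53507, -1)) = Mul(Rational(-89836422587, 4169721), Rational(-1, 53507)) = Rational(89836422587, 223109261547)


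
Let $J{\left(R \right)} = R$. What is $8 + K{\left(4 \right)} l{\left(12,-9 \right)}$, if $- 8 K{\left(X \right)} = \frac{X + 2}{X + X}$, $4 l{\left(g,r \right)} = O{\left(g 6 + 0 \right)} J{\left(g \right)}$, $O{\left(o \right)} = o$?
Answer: $- \frac{49}{4} \approx -12.25$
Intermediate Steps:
$l{\left(g,r \right)} = \frac{3 g^{2}}{2}$ ($l{\left(g,r \right)} = \frac{\left(g 6 + 0\right) g}{4} = \frac{\left(6 g + 0\right) g}{4} = \frac{6 g g}{4} = \frac{6 g^{2}}{4} = \frac{3 g^{2}}{2}$)
$K{\left(X \right)} = - \frac{2 + X}{16 X}$ ($K{\left(X \right)} = - \frac{\left(X + 2\right) \frac{1}{X + X}}{8} = - \frac{\left(2 + X\right) \frac{1}{2 X}}{8} = - \frac{\frac{1}{2} \frac{1}{X} \left(2 + X\right)}{8} = - \frac{2 + X}{16 X}$)
$8 + K{\left(4 \right)} l{\left(12,-9 \right)} = 8 + \frac{-2 - 4}{16 \cdot 4} \frac{3 \cdot 12^{2}}{2} = 8 + \frac{1}{16} \cdot \frac{1}{4} \left(-2 - 4\right) \frac{3}{2} \cdot 144 = 8 + \frac{1}{16} \cdot \frac{1}{4} \left(-6\right) 216 = 8 - \frac{81}{4} = - \frac{49}{4}$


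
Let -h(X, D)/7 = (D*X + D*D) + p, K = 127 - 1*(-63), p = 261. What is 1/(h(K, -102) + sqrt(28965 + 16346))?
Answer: 8715/531652102 - sqrt(45311)/3721564714 ≈ 1.6335e-5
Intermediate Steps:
K = 190 (K = 127 + 63 = 190)
h(X, D) = -1827 - 7*D**2 - 7*D*X (h(X, D) = -7*((D*X + D*D) + 261) = -7*((D*X + D**2) + 261) = -7*((D**2 + D*X) + 261) = -7*(261 + D**2 + D*X) = -1827 - 7*D**2 - 7*D*X)
1/(h(K, -102) + sqrt(28965 + 16346)) = 1/((-1827 - 7*(-102)**2 - 7*(-102)*190) + sqrt(28965 + 16346)) = 1/((-1827 - 7*10404 + 135660) + sqrt(45311)) = 1/((-1827 - 72828 + 135660) + sqrt(45311)) = 1/(61005 + sqrt(45311))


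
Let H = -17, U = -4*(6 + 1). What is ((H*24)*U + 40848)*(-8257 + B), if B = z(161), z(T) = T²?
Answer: 923332608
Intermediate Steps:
U = -28 (U = -4*7 = -28)
B = 25921 (B = 161² = 25921)
((H*24)*U + 40848)*(-8257 + B) = (-17*24*(-28) + 40848)*(-8257 + 25921) = (-408*(-28) + 40848)*17664 = (11424 + 40848)*17664 = 52272*17664 = 923332608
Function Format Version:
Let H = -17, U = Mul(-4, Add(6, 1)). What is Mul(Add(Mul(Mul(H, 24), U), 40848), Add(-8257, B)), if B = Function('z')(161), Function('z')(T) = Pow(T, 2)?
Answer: 923332608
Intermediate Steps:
U = -28 (U = Mul(-4, 7) = -28)
B = 25921 (B = Pow(161, 2) = 25921)
Mul(Add(Mul(Mul(H, 24), U), 40848), Add(-8257, B)) = Mul(Add(Mul(Mul(-17, 24), -28), 40848), Add(-8257, 25921)) = Mul(Add(Mul(-408, -28), 40848), 17664) = Mul(Add(11424, 40848), 17664) = Mul(52272, 17664) = 923332608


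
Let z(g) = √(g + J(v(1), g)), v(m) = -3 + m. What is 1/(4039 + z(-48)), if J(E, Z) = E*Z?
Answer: 4039/16313473 - 4*√3/16313473 ≈ 0.00024716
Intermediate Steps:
z(g) = √(-g) (z(g) = √(g + (-3 + 1)*g) = √(g - 2*g) = √(-g))
1/(4039 + z(-48)) = 1/(4039 + √(-1*(-48))) = 1/(4039 + √48) = 1/(4039 + 4*√3)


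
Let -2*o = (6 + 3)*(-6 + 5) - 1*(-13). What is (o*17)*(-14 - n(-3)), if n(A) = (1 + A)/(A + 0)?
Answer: 1496/3 ≈ 498.67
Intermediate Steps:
n(A) = (1 + A)/A
o = -2 (o = -((6 + 3)*(-6 + 5) - 1*(-13))/2 = -(9*(-1) + 13)/2 = -(-9 + 13)/2 = -½*4 = -2)
(o*17)*(-14 - n(-3)) = (-2*17)*(-14 - (1 - 3)/(-3)) = -34*(-14 - (-1)*(-2)/3) = -34*(-14 - 1*⅔) = -34*(-14 - ⅔) = -34*(-44/3) = 1496/3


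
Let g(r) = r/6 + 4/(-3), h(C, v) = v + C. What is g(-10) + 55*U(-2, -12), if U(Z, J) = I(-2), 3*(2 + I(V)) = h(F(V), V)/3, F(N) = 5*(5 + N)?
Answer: -302/9 ≈ -33.556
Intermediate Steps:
F(N) = 25 + 5*N
h(C, v) = C + v
I(V) = 7/9 + 2*V/3 (I(V) = -2 + (((25 + 5*V) + V)/3)/3 = -2 + ((25 + 6*V)*(1/3))/3 = -2 + (25/3 + 2*V)/3 = -2 + (25/9 + 2*V/3) = 7/9 + 2*V/3)
U(Z, J) = -5/9 (U(Z, J) = 7/9 + (2/3)*(-2) = 7/9 - 4/3 = -5/9)
g(r) = -4/3 + r/6 (g(r) = r*(1/6) + 4*(-1/3) = r/6 - 4/3 = -4/3 + r/6)
g(-10) + 55*U(-2, -12) = (-4/3 + (1/6)*(-10)) + 55*(-5/9) = (-4/3 - 5/3) - 275/9 = -3 - 275/9 = -302/9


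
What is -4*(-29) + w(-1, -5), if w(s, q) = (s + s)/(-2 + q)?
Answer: 814/7 ≈ 116.29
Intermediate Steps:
w(s, q) = 2*s/(-2 + q) (w(s, q) = (2*s)/(-2 + q) = 2*s/(-2 + q))
-4*(-29) + w(-1, -5) = -4*(-29) + 2*(-1)/(-2 - 5) = 116 + 2*(-1)/(-7) = 116 + 2*(-1)*(-⅐) = 116 + 2/7 = 814/7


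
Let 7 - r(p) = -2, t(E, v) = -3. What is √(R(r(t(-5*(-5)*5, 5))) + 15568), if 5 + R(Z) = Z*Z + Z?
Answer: √15653 ≈ 125.11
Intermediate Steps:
r(p) = 9 (r(p) = 7 - 1*(-2) = 7 + 2 = 9)
R(Z) = -5 + Z + Z² (R(Z) = -5 + (Z*Z + Z) = -5 + (Z² + Z) = -5 + (Z + Z²) = -5 + Z + Z²)
√(R(r(t(-5*(-5)*5, 5))) + 15568) = √((-5 + 9 + 9²) + 15568) = √((-5 + 9 + 81) + 15568) = √(85 + 15568) = √15653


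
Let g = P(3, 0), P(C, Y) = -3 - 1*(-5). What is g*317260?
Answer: 634520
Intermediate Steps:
P(C, Y) = 2 (P(C, Y) = -3 + 5 = 2)
g = 2
g*317260 = 2*317260 = 634520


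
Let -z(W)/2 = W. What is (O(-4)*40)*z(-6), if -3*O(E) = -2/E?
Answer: -80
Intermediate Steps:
O(E) = 2/(3*E) (O(E) = -(-2)/(3*E) = 2/(3*E))
z(W) = -2*W
(O(-4)*40)*z(-6) = (((2/3)/(-4))*40)*(-2*(-6)) = (((2/3)*(-1/4))*40)*12 = -1/6*40*12 = -20/3*12 = -80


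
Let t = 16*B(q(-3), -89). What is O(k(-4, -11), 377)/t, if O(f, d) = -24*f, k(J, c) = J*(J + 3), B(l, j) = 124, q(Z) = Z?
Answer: -3/62 ≈ -0.048387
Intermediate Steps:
k(J, c) = J*(3 + J)
t = 1984 (t = 16*124 = 1984)
O(k(-4, -11), 377)/t = -(-96)*(3 - 4)/1984 = -(-96)*(-1)*(1/1984) = -24*4*(1/1984) = -96*1/1984 = -3/62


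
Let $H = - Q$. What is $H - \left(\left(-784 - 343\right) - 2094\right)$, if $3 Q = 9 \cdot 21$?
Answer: $3158$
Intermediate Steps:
$Q = 63$ ($Q = \frac{9 \cdot 21}{3} = \frac{1}{3} \cdot 189 = 63$)
$H = -63$ ($H = \left(-1\right) 63 = -63$)
$H - \left(\left(-784 - 343\right) - 2094\right) = -63 - \left(\left(-784 - 343\right) - 2094\right) = -63 - \left(-1127 - 2094\right) = -63 - -3221 = -63 + 3221 = 3158$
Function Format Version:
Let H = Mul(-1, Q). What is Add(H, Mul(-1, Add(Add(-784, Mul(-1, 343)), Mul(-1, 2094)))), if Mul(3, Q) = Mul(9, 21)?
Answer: 3158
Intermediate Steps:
Q = 63 (Q = Mul(Rational(1, 3), Mul(9, 21)) = Mul(Rational(1, 3), 189) = 63)
H = -63 (H = Mul(-1, 63) = -63)
Add(H, Mul(-1, Add(Add(-784, Mul(-1, 343)), Mul(-1, 2094)))) = Add(-63, Mul(-1, Add(Add(-784, Mul(-1, 343)), Mul(-1, 2094)))) = Add(-63, Mul(-1, Add(Add(-784, -343), -2094))) = Add(-63, Mul(-1, Add(-1127, -2094))) = Add(-63, Mul(-1, -3221)) = Add(-63, 3221) = 3158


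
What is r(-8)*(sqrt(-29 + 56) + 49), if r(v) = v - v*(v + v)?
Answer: -6664 - 408*sqrt(3) ≈ -7370.7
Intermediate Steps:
r(v) = v - 2*v**2 (r(v) = v - v*2*v = v - 2*v**2)
r(-8)*(sqrt(-29 + 56) + 49) = (-8*(1 - 2*(-8)))*(sqrt(-29 + 56) + 49) = (-8*(1 + 16))*(sqrt(27) + 49) = (-8*17)*(3*sqrt(3) + 49) = -136*(49 + 3*sqrt(3)) = -6664 - 408*sqrt(3)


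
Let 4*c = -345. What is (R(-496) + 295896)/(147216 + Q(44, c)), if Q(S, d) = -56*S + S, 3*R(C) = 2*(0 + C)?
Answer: 221674/108597 ≈ 2.0413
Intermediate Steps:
c = -345/4 (c = (¼)*(-345) = -345/4 ≈ -86.250)
R(C) = 2*C/3 (R(C) = (2*(0 + C))/3 = (2*C)/3 = 2*C/3)
Q(S, d) = -55*S
(R(-496) + 295896)/(147216 + Q(44, c)) = ((⅔)*(-496) + 295896)/(147216 - 55*44) = (-992/3 + 295896)/(147216 - 2420) = (886696/3)/144796 = (886696/3)*(1/144796) = 221674/108597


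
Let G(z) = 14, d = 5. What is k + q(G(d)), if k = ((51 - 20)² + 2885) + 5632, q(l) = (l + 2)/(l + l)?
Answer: 66350/7 ≈ 9478.6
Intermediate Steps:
q(l) = (2 + l)/(2*l) (q(l) = (2 + l)/((2*l)) = (2 + l)*(1/(2*l)) = (2 + l)/(2*l))
k = 9478 (k = (31² + 2885) + 5632 = (961 + 2885) + 5632 = 3846 + 5632 = 9478)
k + q(G(d)) = 9478 + (½)*(2 + 14)/14 = 9478 + (½)*(1/14)*16 = 9478 + 4/7 = 66350/7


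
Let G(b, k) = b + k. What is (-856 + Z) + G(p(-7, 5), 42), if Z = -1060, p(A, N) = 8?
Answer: -1866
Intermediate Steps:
(-856 + Z) + G(p(-7, 5), 42) = (-856 - 1060) + (8 + 42) = -1916 + 50 = -1866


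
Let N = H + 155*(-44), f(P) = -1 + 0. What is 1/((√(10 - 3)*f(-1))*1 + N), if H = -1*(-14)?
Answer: -6806/46321629 + √7/46321629 ≈ -0.00014687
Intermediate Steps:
H = 14
f(P) = -1
N = -6806 (N = 14 + 155*(-44) = 14 - 6820 = -6806)
1/((√(10 - 3)*f(-1))*1 + N) = 1/((√(10 - 3)*(-1))*1 - 6806) = 1/((√7*(-1))*1 - 6806) = 1/(-√7*1 - 6806) = 1/(-√7 - 6806) = 1/(-6806 - √7)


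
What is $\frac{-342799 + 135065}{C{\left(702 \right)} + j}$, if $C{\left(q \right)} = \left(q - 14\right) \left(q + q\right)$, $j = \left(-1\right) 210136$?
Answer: $- \frac{103867}{377908} \approx -0.27485$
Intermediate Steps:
$j = -210136$
$C{\left(q \right)} = 2 q \left(-14 + q\right)$ ($C{\left(q \right)} = \left(-14 + q\right) 2 q = 2 q \left(-14 + q\right)$)
$\frac{-342799 + 135065}{C{\left(702 \right)} + j} = \frac{-342799 + 135065}{2 \cdot 702 \left(-14 + 702\right) - 210136} = - \frac{207734}{2 \cdot 702 \cdot 688 - 210136} = - \frac{207734}{965952 - 210136} = - \frac{207734}{755816} = \left(-207734\right) \frac{1}{755816} = - \frac{103867}{377908}$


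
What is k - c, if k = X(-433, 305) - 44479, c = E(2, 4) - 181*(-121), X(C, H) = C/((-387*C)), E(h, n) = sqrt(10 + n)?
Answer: -25689061/387 - sqrt(14) ≈ -66384.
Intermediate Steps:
X(C, H) = -1/387 (X(C, H) = C*(-1/(387*C)) = -1/387)
c = 21901 + sqrt(14) (c = sqrt(10 + 4) - 181*(-121) = sqrt(14) + 21901 = 21901 + sqrt(14) ≈ 21905.)
k = -17213374/387 (k = -1/387 - 44479 = -17213374/387 ≈ -44479.)
k - c = -17213374/387 - (21901 + sqrt(14)) = -17213374/387 + (-21901 - sqrt(14)) = -25689061/387 - sqrt(14)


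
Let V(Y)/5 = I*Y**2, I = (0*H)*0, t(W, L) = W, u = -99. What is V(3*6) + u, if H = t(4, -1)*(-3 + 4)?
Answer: -99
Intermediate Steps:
H = 4 (H = 4*(-3 + 4) = 4*1 = 4)
I = 0 (I = (0*4)*0 = 0*0 = 0)
V(Y) = 0 (V(Y) = 5*(0*Y**2) = 5*0 = 0)
V(3*6) + u = 0 - 99 = -99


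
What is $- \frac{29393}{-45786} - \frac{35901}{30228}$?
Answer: $- \frac{9682969}{17743836} \approx -0.54571$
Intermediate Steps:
$- \frac{29393}{-45786} - \frac{35901}{30228} = \left(-29393\right) \left(- \frac{1}{45786}\right) - \frac{11967}{10076} = \frac{2261}{3522} - \frac{11967}{10076} = - \frac{9682969}{17743836}$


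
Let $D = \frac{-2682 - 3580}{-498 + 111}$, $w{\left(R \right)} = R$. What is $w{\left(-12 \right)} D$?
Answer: $- \frac{25048}{129} \approx -194.17$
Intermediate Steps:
$D = \frac{6262}{387}$ ($D = - \frac{6262}{-387} = \left(-6262\right) \left(- \frac{1}{387}\right) = \frac{6262}{387} \approx 16.181$)
$w{\left(-12 \right)} D = \left(-12\right) \frac{6262}{387} = - \frac{25048}{129}$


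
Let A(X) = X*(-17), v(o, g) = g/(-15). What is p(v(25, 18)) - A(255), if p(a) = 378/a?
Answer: 4020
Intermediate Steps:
v(o, g) = -g/15 (v(o, g) = g*(-1/15) = -g/15)
A(X) = -17*X
p(v(25, 18)) - A(255) = 378/((-1/15*18)) - (-17)*255 = 378/(-6/5) - 1*(-4335) = 378*(-5/6) + 4335 = -315 + 4335 = 4020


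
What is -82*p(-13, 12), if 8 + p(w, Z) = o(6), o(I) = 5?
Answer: 246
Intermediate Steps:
p(w, Z) = -3 (p(w, Z) = -8 + 5 = -3)
-82*p(-13, 12) = -82*(-3) = 246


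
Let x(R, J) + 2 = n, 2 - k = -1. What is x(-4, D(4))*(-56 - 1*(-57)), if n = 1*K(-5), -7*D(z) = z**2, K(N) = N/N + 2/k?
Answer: -1/3 ≈ -0.33333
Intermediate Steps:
k = 3 (k = 2 - 1*(-1) = 2 + 1 = 3)
K(N) = 5/3 (K(N) = N/N + 2/3 = 1 + 2*(1/3) = 1 + 2/3 = 5/3)
D(z) = -z**2/7
n = 5/3 (n = 1*(5/3) = 5/3 ≈ 1.6667)
x(R, J) = -1/3 (x(R, J) = -2 + 5/3 = -1/3)
x(-4, D(4))*(-56 - 1*(-57)) = -(-56 - 1*(-57))/3 = -(-56 + 57)/3 = -1/3*1 = -1/3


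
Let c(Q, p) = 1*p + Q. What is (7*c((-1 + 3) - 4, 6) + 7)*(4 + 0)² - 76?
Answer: 484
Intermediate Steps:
c(Q, p) = Q + p (c(Q, p) = p + Q = Q + p)
(7*c((-1 + 3) - 4, 6) + 7)*(4 + 0)² - 76 = (7*(((-1 + 3) - 4) + 6) + 7)*(4 + 0)² - 76 = (7*((2 - 4) + 6) + 7)*4² - 76 = (7*(-2 + 6) + 7)*16 - 76 = (7*4 + 7)*16 - 76 = (28 + 7)*16 - 76 = 35*16 - 76 = 560 - 76 = 484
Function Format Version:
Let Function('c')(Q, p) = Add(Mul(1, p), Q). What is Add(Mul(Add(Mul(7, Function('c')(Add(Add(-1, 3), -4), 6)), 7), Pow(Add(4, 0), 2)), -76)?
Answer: 484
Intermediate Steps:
Function('c')(Q, p) = Add(Q, p) (Function('c')(Q, p) = Add(p, Q) = Add(Q, p))
Add(Mul(Add(Mul(7, Function('c')(Add(Add(-1, 3), -4), 6)), 7), Pow(Add(4, 0), 2)), -76) = Add(Mul(Add(Mul(7, Add(Add(Add(-1, 3), -4), 6)), 7), Pow(Add(4, 0), 2)), -76) = Add(Mul(Add(Mul(7, Add(Add(2, -4), 6)), 7), Pow(4, 2)), -76) = Add(Mul(Add(Mul(7, Add(-2, 6)), 7), 16), -76) = Add(Mul(Add(Mul(7, 4), 7), 16), -76) = Add(Mul(Add(28, 7), 16), -76) = Add(Mul(35, 16), -76) = Add(560, -76) = 484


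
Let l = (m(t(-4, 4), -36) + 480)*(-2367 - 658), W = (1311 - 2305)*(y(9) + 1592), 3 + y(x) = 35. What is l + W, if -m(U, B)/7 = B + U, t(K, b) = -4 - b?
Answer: -3997956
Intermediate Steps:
y(x) = 32 (y(x) = -3 + 35 = 32)
m(U, B) = -7*B - 7*U (m(U, B) = -7*(B + U) = -7*B - 7*U)
W = -1614256 (W = (1311 - 2305)*(32 + 1592) = -994*1624 = -1614256)
l = -2383700 (l = ((-7*(-36) - 7*(-4 - 1*4)) + 480)*(-2367 - 658) = ((252 - 7*(-4 - 4)) + 480)*(-3025) = ((252 - 7*(-8)) + 480)*(-3025) = ((252 + 56) + 480)*(-3025) = (308 + 480)*(-3025) = 788*(-3025) = -2383700)
l + W = -2383700 - 1614256 = -3997956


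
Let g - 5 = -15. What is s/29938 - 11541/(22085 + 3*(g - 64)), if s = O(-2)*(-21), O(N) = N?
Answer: -172298106/327267247 ≈ -0.52647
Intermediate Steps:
g = -10 (g = 5 - 15 = -10)
s = 42 (s = -2*(-21) = 42)
s/29938 - 11541/(22085 + 3*(g - 64)) = 42/29938 - 11541/(22085 + 3*(-10 - 64)) = 42*(1/29938) - 11541/(22085 + 3*(-74)) = 21/14969 - 11541/(22085 - 222) = 21/14969 - 11541/21863 = -172298106/327267247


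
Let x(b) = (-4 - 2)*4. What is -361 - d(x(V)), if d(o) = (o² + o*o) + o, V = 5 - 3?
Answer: -1489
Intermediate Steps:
V = 2
x(b) = -24 (x(b) = -6*4 = -24)
d(o) = o + 2*o² (d(o) = (o² + o²) + o = 2*o² + o = o + 2*o²)
-361 - d(x(V)) = -361 - (-24)*(1 + 2*(-24)) = -361 - (-24)*(1 - 48) = -361 - (-24)*(-47) = -361 - 1*1128 = -361 - 1128 = -1489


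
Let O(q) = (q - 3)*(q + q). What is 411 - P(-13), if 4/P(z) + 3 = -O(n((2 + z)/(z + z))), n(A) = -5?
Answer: 34117/83 ≈ 411.05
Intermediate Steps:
O(q) = 2*q*(-3 + q) (O(q) = (-3 + q)*(2*q) = 2*q*(-3 + q))
P(z) = -4/83 (P(z) = 4/(-3 - 2*(-5)*(-3 - 5)) = 4/(-3 - 2*(-5)*(-8)) = 4/(-3 - 1*80) = 4/(-3 - 80) = 4/(-83) = 4*(-1/83) = -4/83)
411 - P(-13) = 411 - 1*(-4/83) = 411 + 4/83 = 34117/83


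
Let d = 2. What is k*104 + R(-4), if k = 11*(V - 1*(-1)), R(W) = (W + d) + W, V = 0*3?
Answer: 1138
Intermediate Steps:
V = 0
R(W) = 2 + 2*W (R(W) = (W + 2) + W = (2 + W) + W = 2 + 2*W)
k = 11 (k = 11*(0 - 1*(-1)) = 11*(0 + 1) = 11*1 = 11)
k*104 + R(-4) = 11*104 + (2 + 2*(-4)) = 1144 + (2 - 8) = 1144 - 6 = 1138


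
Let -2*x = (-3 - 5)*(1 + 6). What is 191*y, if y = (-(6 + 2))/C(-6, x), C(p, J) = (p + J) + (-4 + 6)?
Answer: -191/3 ≈ -63.667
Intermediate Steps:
x = 28 (x = -(-3 - 5)*(1 + 6)/2 = -(-4)*7 = -½*(-56) = 28)
C(p, J) = 2 + J + p (C(p, J) = (J + p) + 2 = 2 + J + p)
y = -⅓ (y = (-(6 + 2))/(2 + 28 - 6) = -1*8/24 = -8*1/24 = -⅓ ≈ -0.33333)
191*y = 191*(-⅓) = -191/3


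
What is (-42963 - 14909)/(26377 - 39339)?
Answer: 28936/6481 ≈ 4.4647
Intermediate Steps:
(-42963 - 14909)/(26377 - 39339) = -57872/(-12962) = -57872*(-1/12962) = 28936/6481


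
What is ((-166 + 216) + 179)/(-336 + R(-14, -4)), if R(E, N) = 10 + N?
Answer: -229/330 ≈ -0.69394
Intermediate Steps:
((-166 + 216) + 179)/(-336 + R(-14, -4)) = ((-166 + 216) + 179)/(-336 + (10 - 4)) = (50 + 179)/(-336 + 6) = 229/(-330) = 229*(-1/330) = -229/330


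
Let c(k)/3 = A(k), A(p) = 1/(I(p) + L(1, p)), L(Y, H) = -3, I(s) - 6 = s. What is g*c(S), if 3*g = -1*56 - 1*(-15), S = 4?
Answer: -41/7 ≈ -5.8571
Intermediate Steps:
I(s) = 6 + s
A(p) = 1/(3 + p) (A(p) = 1/((6 + p) - 3) = 1/(3 + p))
c(k) = 3/(3 + k)
g = -41/3 (g = (-1*56 - 1*(-15))/3 = (-56 + 15)/3 = (⅓)*(-41) = -41/3 ≈ -13.667)
g*c(S) = -41/(3 + 4) = -41/7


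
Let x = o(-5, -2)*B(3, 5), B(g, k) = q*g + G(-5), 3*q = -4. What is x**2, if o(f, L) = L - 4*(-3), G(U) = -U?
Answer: 100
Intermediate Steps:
q = -4/3 (q = (1/3)*(-4) = -4/3 ≈ -1.3333)
o(f, L) = 12 + L (o(f, L) = L + 12 = 12 + L)
B(g, k) = 5 - 4*g/3 (B(g, k) = -4*g/3 - 1*(-5) = -4*g/3 + 5 = 5 - 4*g/3)
x = 10 (x = (12 - 2)*(5 - 4/3*3) = 10*(5 - 4) = 10*1 = 10)
x**2 = 10**2 = 100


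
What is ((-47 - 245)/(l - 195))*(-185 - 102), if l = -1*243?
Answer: -574/3 ≈ -191.33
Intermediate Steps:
l = -243
((-47 - 245)/(l - 195))*(-185 - 102) = ((-47 - 245)/(-243 - 195))*(-185 - 102) = -292/(-438)*(-287) = -292*(-1/438)*(-287) = (⅔)*(-287) = -574/3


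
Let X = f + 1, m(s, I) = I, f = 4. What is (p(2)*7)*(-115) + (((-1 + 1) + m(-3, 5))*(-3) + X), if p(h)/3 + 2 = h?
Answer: -10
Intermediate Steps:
p(h) = -6 + 3*h
X = 5 (X = 4 + 1 = 5)
(p(2)*7)*(-115) + (((-1 + 1) + m(-3, 5))*(-3) + X) = ((-6 + 3*2)*7)*(-115) + (((-1 + 1) + 5)*(-3) + 5) = ((-6 + 6)*7)*(-115) + ((0 + 5)*(-3) + 5) = (0*7)*(-115) + (5*(-3) + 5) = 0*(-115) + (-15 + 5) = 0 - 10 = -10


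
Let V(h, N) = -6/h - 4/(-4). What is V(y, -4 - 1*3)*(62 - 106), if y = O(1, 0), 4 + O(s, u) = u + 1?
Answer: -132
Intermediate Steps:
O(s, u) = -3 + u (O(s, u) = -4 + (u + 1) = -4 + (1 + u) = -3 + u)
y = -3 (y = -3 + 0 = -3)
V(h, N) = 1 - 6/h (V(h, N) = -6/h - 4*(-¼) = -6/h + 1 = 1 - 6/h)
V(y, -4 - 1*3)*(62 - 106) = ((-6 - 3)/(-3))*(62 - 106) = -⅓*(-9)*(-44) = 3*(-44) = -132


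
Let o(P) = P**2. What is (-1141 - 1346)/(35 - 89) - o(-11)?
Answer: -1349/18 ≈ -74.944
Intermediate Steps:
(-1141 - 1346)/(35 - 89) - o(-11) = (-1141 - 1346)/(35 - 89) - 1*(-11)**2 = -2487/(-54) - 1*121 = -2487*(-1/54) - 121 = 829/18 - 121 = -1349/18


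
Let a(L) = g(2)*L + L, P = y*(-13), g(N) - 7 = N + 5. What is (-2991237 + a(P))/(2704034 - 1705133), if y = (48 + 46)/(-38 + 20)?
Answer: -8970656/2996703 ≈ -2.9935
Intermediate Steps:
g(N) = 12 + N (g(N) = 7 + (N + 5) = 7 + (5 + N) = 12 + N)
y = -47/9 (y = 94/(-18) = 94*(-1/18) = -47/9 ≈ -5.2222)
P = 611/9 (P = -47/9*(-13) = 611/9 ≈ 67.889)
a(L) = 15*L (a(L) = (12 + 2)*L + L = 14*L + L = 15*L)
(-2991237 + a(P))/(2704034 - 1705133) = (-2991237 + 15*(611/9))/(2704034 - 1705133) = (-2991237 + 3055/3)/998901 = -8970656/3*1/998901 = -8970656/2996703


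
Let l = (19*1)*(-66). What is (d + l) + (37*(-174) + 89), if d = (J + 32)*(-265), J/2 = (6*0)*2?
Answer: -16083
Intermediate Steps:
J = 0 (J = 2*((6*0)*2) = 2*(0*2) = 2*0 = 0)
l = -1254 (l = 19*(-66) = -1254)
d = -8480 (d = (0 + 32)*(-265) = 32*(-265) = -8480)
(d + l) + (37*(-174) + 89) = (-8480 - 1254) + (37*(-174) + 89) = -9734 + (-6438 + 89) = -9734 - 6349 = -16083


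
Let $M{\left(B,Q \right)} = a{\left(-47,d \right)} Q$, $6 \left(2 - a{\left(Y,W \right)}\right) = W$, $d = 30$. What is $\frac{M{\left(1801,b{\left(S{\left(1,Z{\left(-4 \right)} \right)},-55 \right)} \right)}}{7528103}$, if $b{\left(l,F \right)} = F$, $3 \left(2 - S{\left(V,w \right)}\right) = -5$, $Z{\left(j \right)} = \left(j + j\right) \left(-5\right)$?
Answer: $\frac{15}{684373} \approx 2.1918 \cdot 10^{-5}$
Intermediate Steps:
$a{\left(Y,W \right)} = 2 - \frac{W}{6}$
$Z{\left(j \right)} = - 10 j$ ($Z{\left(j \right)} = 2 j \left(-5\right) = - 10 j$)
$S{\left(V,w \right)} = \frac{11}{3}$ ($S{\left(V,w \right)} = 2 - - \frac{5}{3} = 2 + \frac{5}{3} = \frac{11}{3}$)
$M{\left(B,Q \right)} = - 3 Q$ ($M{\left(B,Q \right)} = \left(2 - 5\right) Q = - 3 Q$)
$\frac{M{\left(1801,b{\left(S{\left(1,Z{\left(-4 \right)} \right)},-55 \right)} \right)}}{7528103} = \frac{\left(-3\right) \left(-55\right)}{7528103} = 165 \cdot \frac{1}{7528103} = \frac{15}{684373}$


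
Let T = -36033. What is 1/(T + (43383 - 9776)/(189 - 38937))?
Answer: -38748/1396240291 ≈ -2.7752e-5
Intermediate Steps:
1/(T + (43383 - 9776)/(189 - 38937)) = 1/(-36033 + (43383 - 9776)/(189 - 38937)) = 1/(-36033 + 33607/(-38748)) = 1/(-36033 + 33607*(-1/38748)) = 1/(-36033 - 33607/38748) = 1/(-1396240291/38748) = -38748/1396240291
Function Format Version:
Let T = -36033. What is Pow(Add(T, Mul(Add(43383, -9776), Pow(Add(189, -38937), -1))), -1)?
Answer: Rational(-38748, 1396240291) ≈ -2.7752e-5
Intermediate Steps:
Pow(Add(T, Mul(Add(43383, -9776), Pow(Add(189, -38937), -1))), -1) = Pow(Add(-36033, Mul(Add(43383, -9776), Pow(Add(189, -38937), -1))), -1) = Pow(Add(-36033, Mul(33607, Pow(-38748, -1))), -1) = Pow(Add(-36033, Mul(33607, Rational(-1, 38748))), -1) = Pow(Add(-36033, Rational(-33607, 38748)), -1) = Pow(Rational(-1396240291, 38748), -1) = Rational(-38748, 1396240291)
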